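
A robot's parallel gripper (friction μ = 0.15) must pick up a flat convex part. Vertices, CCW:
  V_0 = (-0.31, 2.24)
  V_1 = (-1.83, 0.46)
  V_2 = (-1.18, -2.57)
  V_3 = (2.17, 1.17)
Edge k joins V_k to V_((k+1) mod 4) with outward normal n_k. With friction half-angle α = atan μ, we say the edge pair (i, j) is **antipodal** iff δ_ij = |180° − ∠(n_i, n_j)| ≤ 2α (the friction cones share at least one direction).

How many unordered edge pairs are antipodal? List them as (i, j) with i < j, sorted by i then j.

count = 1; pairs: (0,2)

α = atan 0.15 = 8.53°;  2α = 17.06°
n_0 = (-0.7605, +0.6494)
n_1 = (-0.9778, -0.2097)
n_2 = (+0.7449, -0.6672)
n_3 = (+0.3962, +0.9182)
  (0,1): δ = 127.40°  ·
  (0,2): δ = 1.36°  ✓
  (0,3): δ = 107.16°  ·
  (1,2): δ = 53.96°  ·
  (1,3): δ = 54.55°  ·
  (2,3): δ = 71.49°  ·
antipodal pairs: 1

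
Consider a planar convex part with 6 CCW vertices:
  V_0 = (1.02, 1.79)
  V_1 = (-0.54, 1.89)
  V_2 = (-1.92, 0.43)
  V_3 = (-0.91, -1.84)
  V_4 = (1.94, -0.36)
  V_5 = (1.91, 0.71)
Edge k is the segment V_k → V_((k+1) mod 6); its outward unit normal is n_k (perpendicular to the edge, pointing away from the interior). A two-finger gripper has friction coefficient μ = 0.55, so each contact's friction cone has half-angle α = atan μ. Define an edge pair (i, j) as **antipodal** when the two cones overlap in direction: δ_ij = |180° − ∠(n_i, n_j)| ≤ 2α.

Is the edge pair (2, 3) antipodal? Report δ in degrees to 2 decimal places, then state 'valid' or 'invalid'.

δ = 86.54°, invalid

α = atan 0.55 = 28.81°;  2α = 57.62°
edge 2: e_2 = (+1.01, -2.27);  n_2 = (-0.9136, -0.4065)
edge 3: e_3 = (+2.85, +1.48);  n_3 = (+0.4609, -0.8875)
∠(n_2, n_3) = 93.46°
δ = |180° − 93.46°| = 86.54°
86.54° > 2α = 57.62°  →  invalid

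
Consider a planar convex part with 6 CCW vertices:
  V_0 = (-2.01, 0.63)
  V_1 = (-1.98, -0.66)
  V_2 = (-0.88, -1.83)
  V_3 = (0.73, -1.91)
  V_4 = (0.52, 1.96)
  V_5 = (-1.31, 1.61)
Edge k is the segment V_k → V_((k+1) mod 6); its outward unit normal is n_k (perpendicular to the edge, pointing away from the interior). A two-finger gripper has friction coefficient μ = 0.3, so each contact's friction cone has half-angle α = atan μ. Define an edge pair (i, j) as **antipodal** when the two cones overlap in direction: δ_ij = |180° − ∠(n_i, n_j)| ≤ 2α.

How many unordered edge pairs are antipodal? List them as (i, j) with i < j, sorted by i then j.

α = atan 0.3 = 16.70°;  2α = 33.40°
n_0 = (-0.9997, -0.0232)
n_1 = (-0.7286, -0.6850)
n_2 = (-0.0496, -0.9988)
n_3 = (+0.9985, +0.0542)
n_4 = (-0.1879, +0.9822)
n_5 = (-0.8137, +0.5812)
  (0,1): δ = 138.10°  ·
  (0,2): δ = 94.18°  ·
  (0,3): δ = 1.77°  ✓
  (0,4): δ = 99.50°  ·
  (0,5): δ = 143.13°  ·
  (1,2): δ = 136.08°  ·
  (1,3): δ = 40.13°  ·
  (1,4): δ = 57.59°  ·
  (1,5): δ = 101.23°  ·
  (2,3): δ = 84.05°  ·
  (2,4): δ = 13.67°  ✓
  (2,5): δ = 57.31°  ·
  (3,4): δ = 82.28°  ·
  (3,5): δ = 38.64°  ·
  (4,5): δ = 136.37°  ·
antipodal pairs: 2

count = 2; pairs: (0,3), (2,4)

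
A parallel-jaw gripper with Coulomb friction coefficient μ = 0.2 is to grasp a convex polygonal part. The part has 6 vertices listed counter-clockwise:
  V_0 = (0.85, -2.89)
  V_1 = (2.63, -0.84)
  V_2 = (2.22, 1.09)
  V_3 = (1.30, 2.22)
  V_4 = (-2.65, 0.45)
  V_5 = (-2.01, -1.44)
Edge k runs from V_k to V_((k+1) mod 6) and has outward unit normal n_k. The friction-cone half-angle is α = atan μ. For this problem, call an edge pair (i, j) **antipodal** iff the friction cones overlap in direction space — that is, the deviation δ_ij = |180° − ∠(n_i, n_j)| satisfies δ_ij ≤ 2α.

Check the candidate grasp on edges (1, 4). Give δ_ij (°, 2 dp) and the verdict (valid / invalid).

α = atan 0.2 = 11.31°;  2α = 22.62°
edge 1: e_1 = (-0.41, +1.93);  n_1 = (+0.9782, +0.2078)
edge 4: e_4 = (+0.64, -1.89);  n_4 = (-0.9472, -0.3207)
∠(n_1, n_4) = 173.29°
δ = |180° − 173.29°| = 6.71°
6.71° ≤ 2α = 22.62°  →  valid

δ = 6.71°, valid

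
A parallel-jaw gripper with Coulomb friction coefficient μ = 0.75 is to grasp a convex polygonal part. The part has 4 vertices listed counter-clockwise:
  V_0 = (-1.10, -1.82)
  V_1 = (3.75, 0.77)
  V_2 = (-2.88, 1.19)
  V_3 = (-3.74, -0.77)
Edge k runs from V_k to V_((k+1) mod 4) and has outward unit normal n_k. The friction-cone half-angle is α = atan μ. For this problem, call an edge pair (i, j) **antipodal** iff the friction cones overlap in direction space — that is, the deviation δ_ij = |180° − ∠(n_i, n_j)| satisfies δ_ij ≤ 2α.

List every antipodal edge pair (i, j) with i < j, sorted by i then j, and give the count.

α = atan 0.75 = 36.87°;  2α = 73.74°
n_0 = (+0.4711, -0.8821)
n_1 = (+0.0632, +0.9980)
n_2 = (-0.9157, +0.4018)
n_3 = (-0.3696, -0.9292)
  (0,1): δ = 31.73°  ✓
  (0,2): δ = 38.21°  ✓
  (0,3): δ = 130.21°  ·
  (1,2): δ = 110.07°  ·
  (1,3): δ = 18.06°  ✓
  (2,3): δ = 88.00°  ·
antipodal pairs: 3

count = 3; pairs: (0,1), (0,2), (1,3)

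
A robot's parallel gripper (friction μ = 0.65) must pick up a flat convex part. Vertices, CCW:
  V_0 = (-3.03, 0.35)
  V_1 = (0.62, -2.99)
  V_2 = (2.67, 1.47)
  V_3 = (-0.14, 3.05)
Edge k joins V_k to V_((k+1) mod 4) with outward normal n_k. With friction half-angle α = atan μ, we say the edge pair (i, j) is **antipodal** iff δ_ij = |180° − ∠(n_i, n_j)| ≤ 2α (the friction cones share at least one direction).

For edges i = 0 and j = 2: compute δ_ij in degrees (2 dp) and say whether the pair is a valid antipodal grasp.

δ = 13.11°, valid

α = atan 0.65 = 33.02°;  2α = 66.05°
edge 0: e_0 = (+3.65, -3.34);  n_0 = (-0.6751, -0.7377)
edge 2: e_2 = (-2.81, +1.58);  n_2 = (+0.4901, +0.8717)
∠(n_0, n_2) = 166.89°
δ = |180° − 166.89°| = 13.11°
13.11° ≤ 2α = 66.05°  →  valid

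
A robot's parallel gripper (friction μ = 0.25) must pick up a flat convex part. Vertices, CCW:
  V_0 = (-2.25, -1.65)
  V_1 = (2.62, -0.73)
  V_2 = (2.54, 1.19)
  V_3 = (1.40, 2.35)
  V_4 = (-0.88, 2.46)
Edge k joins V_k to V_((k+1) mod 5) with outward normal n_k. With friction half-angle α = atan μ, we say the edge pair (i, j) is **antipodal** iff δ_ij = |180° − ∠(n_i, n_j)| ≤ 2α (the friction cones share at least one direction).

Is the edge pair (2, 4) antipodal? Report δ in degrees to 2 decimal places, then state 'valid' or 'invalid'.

δ = 62.94°, invalid

α = atan 0.25 = 14.04°;  2α = 28.07°
edge 2: e_2 = (-1.14, +1.16);  n_2 = (+0.7132, +0.7009)
edge 4: e_4 = (-1.37, -4.11);  n_4 = (-0.9487, +0.3162)
∠(n_2, n_4) = 117.06°
δ = |180° − 117.06°| = 62.94°
62.94° > 2α = 28.07°  →  invalid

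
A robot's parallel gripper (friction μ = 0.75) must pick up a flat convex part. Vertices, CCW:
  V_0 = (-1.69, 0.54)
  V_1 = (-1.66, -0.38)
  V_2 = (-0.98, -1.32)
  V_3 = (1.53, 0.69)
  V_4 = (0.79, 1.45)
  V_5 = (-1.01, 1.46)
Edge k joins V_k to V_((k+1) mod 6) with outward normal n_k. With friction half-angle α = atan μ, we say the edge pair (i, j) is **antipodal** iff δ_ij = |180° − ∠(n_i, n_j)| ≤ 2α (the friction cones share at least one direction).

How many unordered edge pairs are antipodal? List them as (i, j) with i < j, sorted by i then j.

α = atan 0.75 = 36.87°;  2α = 73.74°
n_0 = (-0.9995, -0.0326)
n_1 = (-0.8102, -0.5861)
n_2 = (+0.6251, -0.7806)
n_3 = (+0.7165, +0.6976)
n_4 = (+0.0056, +1.0000)
n_5 = (-0.8042, +0.5944)
  (0,1): δ = 145.99°  ·
  (0,2): δ = 53.18°  ✓
  (0,3): δ = 42.37°  ✓
  (0,4): δ = 87.81°  ·
  (0,5): δ = 141.66°  ·
  (1,2): δ = 87.19°  ·
  (1,3): δ = 8.35°  ✓
  (1,4): δ = 53.80°  ✓
  (1,5): δ = 107.65°  ·
  (2,3): δ = 84.45°  ·
  (2,4): δ = 39.01°  ✓
  (2,5): δ = 14.84°  ✓
  (3,4): δ = 134.55°  ·
  (3,5): δ = 80.71°  ·
  (4,5): δ = 126.15°  ·
antipodal pairs: 6

count = 6; pairs: (0,2), (0,3), (1,3), (1,4), (2,4), (2,5)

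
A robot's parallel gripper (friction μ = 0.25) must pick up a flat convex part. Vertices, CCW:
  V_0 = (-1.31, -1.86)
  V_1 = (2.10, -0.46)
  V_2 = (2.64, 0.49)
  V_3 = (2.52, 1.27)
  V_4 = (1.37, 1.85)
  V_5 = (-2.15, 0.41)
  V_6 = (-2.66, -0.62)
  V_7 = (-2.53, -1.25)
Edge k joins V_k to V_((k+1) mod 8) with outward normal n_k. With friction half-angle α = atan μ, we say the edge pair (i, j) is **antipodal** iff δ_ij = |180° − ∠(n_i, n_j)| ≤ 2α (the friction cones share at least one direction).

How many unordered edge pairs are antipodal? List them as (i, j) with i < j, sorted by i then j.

α = atan 0.25 = 14.04°;  2α = 28.07°
n_0 = (+0.3798, -0.9251)
n_1 = (+0.8694, -0.4942)
n_2 = (+0.9884, +0.1521)
n_3 = (+0.4503, +0.8929)
n_4 = (-0.3786, +0.9255)
n_5 = (-0.8962, +0.4437)
n_6 = (-0.9794, -0.2021)
n_7 = (-0.4472, -0.8944)
  (0,1): δ = 141.94°  ·
  (0,2): δ = 103.57°  ·
  (0,3): δ = 49.08°  ·
  (0,4): δ = 0.07°  ✓
  (0,5): δ = 41.34°  ·
  (0,6): δ = 79.34°  ·
  (0,7): δ = 131.11°  ·
  (1,2): δ = 141.64°  ·
  (1,3): δ = 87.15°  ·
  (1,4): δ = 38.14°  ·
  (1,5): δ = 3.27°  ✓
  (1,6): δ = 41.27°  ·
  (1,7): δ = 93.05°  ·
  (2,3): δ = 125.51°  ·
  (2,4): δ = 76.50°  ·
  (2,5): δ = 35.09°  ·
  (2,6): δ = 2.91°  ✓
  (2,7): δ = 54.69°  ·
  (3,4): δ = 130.99°  ·
  (3,5): δ = 89.58°  ·
  (3,6): δ = 51.58°  ·
  (3,7): δ = 0.20°  ✓
  (4,5): δ = 138.59°  ·
  (4,6): δ = 100.59°  ·
  (4,7): δ = 48.81°  ·
  (5,6): δ = 142.00°  ·
  (5,7): δ = 90.22°  ·
  (6,7): δ = 128.22°  ·
antipodal pairs: 4

count = 4; pairs: (0,4), (1,5), (2,6), (3,7)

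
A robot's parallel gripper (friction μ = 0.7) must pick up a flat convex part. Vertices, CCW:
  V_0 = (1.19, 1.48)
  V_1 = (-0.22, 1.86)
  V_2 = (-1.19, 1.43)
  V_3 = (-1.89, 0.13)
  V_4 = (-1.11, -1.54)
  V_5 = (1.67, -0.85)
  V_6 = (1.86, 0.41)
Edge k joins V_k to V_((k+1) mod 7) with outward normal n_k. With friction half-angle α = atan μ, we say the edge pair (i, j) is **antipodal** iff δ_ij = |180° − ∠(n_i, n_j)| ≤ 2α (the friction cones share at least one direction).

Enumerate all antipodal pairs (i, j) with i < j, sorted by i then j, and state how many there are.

α = atan 0.7 = 34.99°;  2α = 69.98°
n_0 = (+0.2602, +0.9655)
n_1 = (-0.4053, +0.9142)
n_2 = (-0.8805, +0.4741)
n_3 = (-0.9060, -0.4232)
n_4 = (+0.2409, -0.9706)
n_5 = (+0.9888, -0.1491)
n_6 = (+0.8476, +0.5307)
  (0,1): δ = 141.01°  ·
  (0,2): δ = 103.22°  ·
  (0,3): δ = 49.88°  ✓
  (0,4): δ = 29.02°  ✓
  (0,5): δ = 96.51°  ·
  (0,6): δ = 137.14°  ·
  (1,2): δ = 142.21°  ·
  (1,3): δ = 88.87°  ·
  (1,4): δ = 9.97°  ✓
  (1,5): δ = 57.52°  ✓
  (1,6): δ = 98.15°  ·
  (2,3): δ = 126.66°  ·
  (2,4): δ = 47.76°  ✓
  (2,5): δ = 19.73°  ✓
  (2,6): δ = 60.35°  ✓
  (3,4): δ = 101.10°  ·
  (3,5): δ = 33.61°  ✓
  (3,6): δ = 7.02°  ✓
  (4,5): δ = 112.51°  ·
  (4,6): δ = 71.89°  ·
  (5,6): δ = 139.37°  ·
antipodal pairs: 9

count = 9; pairs: (0,3), (0,4), (1,4), (1,5), (2,4), (2,5), (2,6), (3,5), (3,6)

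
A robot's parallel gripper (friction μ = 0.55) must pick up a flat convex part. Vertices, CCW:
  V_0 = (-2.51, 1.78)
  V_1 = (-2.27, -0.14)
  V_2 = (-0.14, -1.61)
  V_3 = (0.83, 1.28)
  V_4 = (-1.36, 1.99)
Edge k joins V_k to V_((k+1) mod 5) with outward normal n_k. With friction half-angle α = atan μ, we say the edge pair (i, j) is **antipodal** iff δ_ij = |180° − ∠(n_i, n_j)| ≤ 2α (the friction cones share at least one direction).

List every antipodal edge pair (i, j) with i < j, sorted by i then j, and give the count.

α = atan 0.55 = 28.81°;  2α = 57.62°
n_0 = (-0.9923, -0.1240)
n_1 = (-0.5680, -0.8230)
n_2 = (+0.9480, -0.3182)
n_3 = (+0.3084, +0.9513)
n_4 = (-0.1796, +0.9837)
  (0,1): δ = 131.74°  ·
  (0,2): δ = 25.68°  ✓
  (0,3): δ = 64.91°  ·
  (0,4): δ = 93.22°  ·
  (1,2): δ = 73.94°  ·
  (1,3): δ = 16.65°  ✓
  (1,4): δ = 44.96°  ✓
  (2,3): δ = 89.41°  ·
  (2,4): δ = 61.10°  ·
  (3,4): δ = 151.69°  ·
antipodal pairs: 3

count = 3; pairs: (0,2), (1,3), (1,4)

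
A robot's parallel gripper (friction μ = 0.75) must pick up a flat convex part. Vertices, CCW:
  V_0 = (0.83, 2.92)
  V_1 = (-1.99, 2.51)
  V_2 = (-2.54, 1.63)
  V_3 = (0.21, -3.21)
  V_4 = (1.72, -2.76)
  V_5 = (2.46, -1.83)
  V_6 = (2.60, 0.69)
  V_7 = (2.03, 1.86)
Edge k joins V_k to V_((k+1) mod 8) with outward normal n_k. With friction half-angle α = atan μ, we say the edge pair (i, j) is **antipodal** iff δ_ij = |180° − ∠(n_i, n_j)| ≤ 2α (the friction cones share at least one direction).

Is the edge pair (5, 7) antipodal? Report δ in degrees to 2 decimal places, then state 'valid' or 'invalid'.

α = atan 0.75 = 36.87°;  2α = 73.74°
edge 5: e_5 = (+0.14, +2.52);  n_5 = (+0.9985, -0.0555)
edge 7: e_7 = (-1.20, +1.06);  n_7 = (+0.6620, +0.7495)
∠(n_5, n_7) = 51.72°
δ = |180° − 51.72°| = 128.28°
128.28° > 2α = 73.74°  →  invalid

δ = 128.28°, invalid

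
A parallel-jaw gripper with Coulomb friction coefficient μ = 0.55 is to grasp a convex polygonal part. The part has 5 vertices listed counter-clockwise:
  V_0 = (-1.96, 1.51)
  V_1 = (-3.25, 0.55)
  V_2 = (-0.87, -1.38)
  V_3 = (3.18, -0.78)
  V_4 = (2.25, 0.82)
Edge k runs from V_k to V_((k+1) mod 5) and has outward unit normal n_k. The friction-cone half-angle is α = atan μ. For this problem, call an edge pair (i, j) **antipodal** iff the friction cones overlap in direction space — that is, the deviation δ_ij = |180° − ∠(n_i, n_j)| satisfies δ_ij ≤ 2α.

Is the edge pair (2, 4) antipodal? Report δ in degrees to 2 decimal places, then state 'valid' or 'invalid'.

α = atan 0.55 = 28.81°;  2α = 57.62°
edge 2: e_2 = (+4.05, +0.60);  n_2 = (+0.1465, -0.9892)
edge 4: e_4 = (-4.21, +0.69);  n_4 = (+0.1617, +0.9868)
∠(n_2, n_4) = 162.27°
δ = |180° − 162.27°| = 17.73°
17.73° ≤ 2α = 57.62°  →  valid

δ = 17.73°, valid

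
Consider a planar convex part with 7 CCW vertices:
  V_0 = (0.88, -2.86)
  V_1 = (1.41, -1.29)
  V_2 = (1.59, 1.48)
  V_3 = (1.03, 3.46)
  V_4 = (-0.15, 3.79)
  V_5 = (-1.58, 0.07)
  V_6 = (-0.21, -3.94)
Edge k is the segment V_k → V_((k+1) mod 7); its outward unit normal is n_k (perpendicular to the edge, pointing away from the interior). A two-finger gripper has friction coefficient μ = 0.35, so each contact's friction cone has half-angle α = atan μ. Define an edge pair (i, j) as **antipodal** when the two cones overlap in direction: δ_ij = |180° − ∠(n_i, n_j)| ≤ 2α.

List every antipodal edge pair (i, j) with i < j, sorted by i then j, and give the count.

count = 7; pairs: (0,4), (0,5), (1,4), (1,5), (2,4), (2,5), (4,6)

α = atan 0.35 = 19.29°;  2α = 38.58°
n_0 = (+0.9475, -0.3198)
n_1 = (+0.9979, -0.0648)
n_2 = (+0.9623, +0.2722)
n_3 = (+0.2693, +0.9630)
n_4 = (-0.9334, +0.3588)
n_5 = (-0.9463, -0.3233)
n_6 = (+0.7038, -0.7104)
  (0,1): δ = 165.06°  ·
  (0,2): δ = 145.55°  ·
  (0,3): δ = 86.97°  ·
  (0,4): δ = 2.37°  ✓
  (0,5): δ = 37.52°  ✓
  (0,6): δ = 153.39°  ·
  (1,2): δ = 160.49°  ·
  (1,3): δ = 101.91°  ·
  (1,4): δ = 17.31°  ✓
  (1,5): δ = 22.58°  ✓
  (1,6): δ = 138.45°  ·
  (2,3): δ = 121.42°  ·
  (2,4): δ = 36.82°  ✓
  (2,5): δ = 3.07°  ✓
  (2,6): δ = 118.94°  ·
  (3,4): δ = 95.40°  ·
  (3,5): δ = 55.51°  ·
  (3,6): δ = 60.36°  ·
  (4,5): δ = 140.11°  ·
  (4,6): δ = 24.24°  ✓
  (5,6): δ = 64.13°  ·
antipodal pairs: 7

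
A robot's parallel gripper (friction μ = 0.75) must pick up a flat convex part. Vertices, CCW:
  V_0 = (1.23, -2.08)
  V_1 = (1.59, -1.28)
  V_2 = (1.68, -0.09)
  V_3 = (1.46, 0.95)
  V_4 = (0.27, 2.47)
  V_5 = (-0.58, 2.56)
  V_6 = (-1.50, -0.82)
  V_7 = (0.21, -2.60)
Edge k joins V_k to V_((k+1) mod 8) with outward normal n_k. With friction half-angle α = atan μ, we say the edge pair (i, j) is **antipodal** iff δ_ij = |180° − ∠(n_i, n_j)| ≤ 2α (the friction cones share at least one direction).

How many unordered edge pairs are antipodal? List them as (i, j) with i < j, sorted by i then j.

count = 12; pairs: (0,4), (0,5), (0,6), (1,5), (1,6), (2,5), (2,6), (3,5), (3,6), (4,6), (4,7), (5,7)

α = atan 0.75 = 36.87°;  2α = 73.74°
n_0 = (+0.9119, -0.4104)
n_1 = (+0.9972, -0.0754)
n_2 = (+0.9783, +0.2070)
n_3 = (+0.7874, +0.6164)
n_4 = (+0.1053, +0.9944)
n_5 = (-0.9649, +0.2626)
n_6 = (-0.7211, -0.6928)
n_7 = (+0.4542, -0.8909)
  (0,1): δ = 160.10°  ·
  (0,2): δ = 143.83°  ·
  (0,3): δ = 117.72°  ·
  (0,4): δ = 71.82°  ✓
  (0,5): δ = 9.00°  ✓
  (0,6): δ = 68.08°  ✓
  (0,7): δ = 141.24°  ·
  (1,2): δ = 163.73°  ·
  (1,3): δ = 137.62°  ·
  (1,4): δ = 91.72°  ·
  (1,5): δ = 10.90°  ✓
  (1,6): δ = 48.18°  ✓
  (1,7): δ = 121.34°  ·
  (2,3): δ = 153.89°  ·
  (2,4): δ = 107.99°  ·
  (2,5): δ = 27.17°  ✓
  (2,6): δ = 31.91°  ✓
  (2,7): δ = 105.07°  ·
  (3,4): δ = 134.10°  ·
  (3,5): δ = 53.28°  ✓
  (3,6): δ = 5.79°  ✓
  (3,7): δ = 78.96°  ·
  (4,5): δ = 99.18°  ·
  (4,6): δ = 40.10°  ✓
  (4,7): δ = 33.06°  ✓
  (5,6): δ = 120.92°  ·
  (5,7): δ = 47.76°  ✓
  (6,7): δ = 106.84°  ·
antipodal pairs: 12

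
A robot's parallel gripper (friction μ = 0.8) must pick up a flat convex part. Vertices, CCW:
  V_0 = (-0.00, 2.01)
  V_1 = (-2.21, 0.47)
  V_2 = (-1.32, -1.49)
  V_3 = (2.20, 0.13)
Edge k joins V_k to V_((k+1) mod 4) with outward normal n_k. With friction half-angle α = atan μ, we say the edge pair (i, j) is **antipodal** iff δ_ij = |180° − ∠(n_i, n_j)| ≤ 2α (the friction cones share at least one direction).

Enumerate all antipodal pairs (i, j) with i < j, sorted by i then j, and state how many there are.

α = atan 0.8 = 38.66°;  2α = 77.32°
n_0 = (-0.5717, +0.8205)
n_1 = (-0.9105, -0.4135)
n_2 = (+0.4181, -0.9084)
n_3 = (+0.6497, +0.7602)
  (0,1): δ = 100.45°  ·
  (0,2): δ = 10.16°  ✓
  (0,3): δ = 104.61°  ·
  (1,2): δ = 89.71°  ·
  (1,3): δ = 25.06°  ✓
  (2,3): δ = 65.23°  ✓
antipodal pairs: 3

count = 3; pairs: (0,2), (1,3), (2,3)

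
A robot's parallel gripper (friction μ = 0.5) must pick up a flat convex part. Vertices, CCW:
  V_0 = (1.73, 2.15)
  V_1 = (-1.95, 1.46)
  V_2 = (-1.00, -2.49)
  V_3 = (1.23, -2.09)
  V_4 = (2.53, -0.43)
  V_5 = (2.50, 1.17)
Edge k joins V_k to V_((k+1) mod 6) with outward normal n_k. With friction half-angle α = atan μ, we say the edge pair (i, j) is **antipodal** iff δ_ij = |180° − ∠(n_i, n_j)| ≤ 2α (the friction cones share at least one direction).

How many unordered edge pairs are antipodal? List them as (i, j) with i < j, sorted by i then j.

count = 5; pairs: (0,2), (0,3), (1,3), (1,4), (1,5)

α = atan 0.5 = 26.57°;  2α = 53.13°
n_0 = (-0.1843, +0.9829)
n_1 = (-0.9723, -0.2338)
n_2 = (+0.1766, -0.9843)
n_3 = (+0.7873, -0.6166)
n_4 = (+0.9998, +0.0187)
n_5 = (+0.7863, +0.6178)
  (0,1): δ = 87.10°  ·
  (0,2): δ = 0.45°  ✓
  (0,3): δ = 41.31°  ✓
  (0,4): δ = 80.45°  ·
  (0,5): δ = 117.54°  ·
  (1,2): δ = 93.35°  ·
  (1,3): δ = 51.59°  ✓
  (1,4): δ = 12.45°  ✓
  (1,5): δ = 24.63°  ✓
  (2,3): δ = 138.23°  ·
  (2,4): δ = 99.09°  ·
  (2,5): δ = 62.01°  ·
  (3,4): δ = 140.86°  ·
  (3,5): δ = 103.78°  ·
  (4,5): δ = 142.92°  ·
antipodal pairs: 5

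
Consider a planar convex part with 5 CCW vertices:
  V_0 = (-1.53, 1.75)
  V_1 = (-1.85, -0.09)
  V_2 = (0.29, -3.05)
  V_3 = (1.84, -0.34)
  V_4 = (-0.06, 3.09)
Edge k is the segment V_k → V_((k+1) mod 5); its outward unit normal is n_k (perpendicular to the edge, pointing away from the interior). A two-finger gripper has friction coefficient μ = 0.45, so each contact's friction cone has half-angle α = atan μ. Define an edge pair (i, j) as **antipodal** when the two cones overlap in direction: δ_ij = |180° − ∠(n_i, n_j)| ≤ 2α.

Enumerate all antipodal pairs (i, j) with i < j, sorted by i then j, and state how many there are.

count = 4; pairs: (0,2), (0,3), (1,3), (2,4)

α = atan 0.45 = 24.23°;  2α = 48.46°
n_0 = (-0.9852, +0.1713)
n_1 = (-0.8104, -0.5859)
n_2 = (+0.8680, -0.4965)
n_3 = (+0.8748, +0.4846)
n_4 = (-0.6737, +0.7390)
  (0,1): δ = 134.27°  ·
  (0,2): δ = 19.90°  ✓
  (0,3): δ = 38.85°  ✓
  (0,4): δ = 142.22°  ·
  (1,2): δ = 65.63°  ·
  (1,3): δ = 6.88°  ✓
  (1,4): δ = 96.49°  ·
  (2,3): δ = 121.25°  ·
  (2,4): δ = 17.88°  ✓
  (3,4): δ = 76.63°  ·
antipodal pairs: 4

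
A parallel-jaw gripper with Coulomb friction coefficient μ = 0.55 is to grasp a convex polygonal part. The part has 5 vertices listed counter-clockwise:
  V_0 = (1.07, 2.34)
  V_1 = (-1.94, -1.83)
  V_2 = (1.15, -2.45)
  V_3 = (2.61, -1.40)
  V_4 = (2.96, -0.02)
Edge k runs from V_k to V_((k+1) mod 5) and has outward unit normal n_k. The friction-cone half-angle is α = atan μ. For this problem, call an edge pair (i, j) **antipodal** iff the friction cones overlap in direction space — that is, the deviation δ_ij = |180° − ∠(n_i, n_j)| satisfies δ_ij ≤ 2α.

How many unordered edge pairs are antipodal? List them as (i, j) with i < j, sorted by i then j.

count = 3; pairs: (0,2), (0,3), (1,4)

α = atan 0.55 = 28.81°;  2α = 57.62°
n_0 = (-0.8108, +0.5853)
n_1 = (-0.1967, -0.9805)
n_2 = (+0.5839, -0.8119)
n_3 = (+0.9693, -0.2458)
n_4 = (+0.7805, +0.6251)
  (0,1): δ = 65.52°  ·
  (0,2): δ = 18.45°  ✓
  (0,3): δ = 21.59°  ✓
  (0,4): δ = 74.51°  ·
  (1,2): δ = 132.93°  ·
  (1,3): δ = 92.89°  ·
  (1,4): δ = 39.97°  ✓
  (2,3): δ = 139.95°  ·
  (2,4): δ = 87.03°  ·
  (3,4): δ = 127.08°  ·
antipodal pairs: 3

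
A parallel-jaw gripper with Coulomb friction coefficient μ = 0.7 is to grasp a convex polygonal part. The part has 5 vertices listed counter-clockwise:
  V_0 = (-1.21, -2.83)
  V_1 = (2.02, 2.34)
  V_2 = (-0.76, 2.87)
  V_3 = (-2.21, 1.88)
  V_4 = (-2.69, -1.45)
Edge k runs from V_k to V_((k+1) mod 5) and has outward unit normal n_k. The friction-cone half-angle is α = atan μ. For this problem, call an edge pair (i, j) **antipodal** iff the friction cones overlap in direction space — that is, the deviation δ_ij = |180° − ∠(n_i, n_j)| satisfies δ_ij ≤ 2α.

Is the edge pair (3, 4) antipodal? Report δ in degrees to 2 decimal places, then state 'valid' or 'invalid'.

α = atan 0.7 = 34.99°;  2α = 69.98°
edge 3: e_3 = (-0.48, -3.33);  n_3 = (-0.9898, +0.1427)
edge 4: e_4 = (+1.48, -1.38);  n_4 = (-0.6820, -0.7314)
∠(n_3, n_4) = 55.20°
δ = |180° − 55.20°| = 124.80°
124.80° > 2α = 69.98°  →  invalid

δ = 124.80°, invalid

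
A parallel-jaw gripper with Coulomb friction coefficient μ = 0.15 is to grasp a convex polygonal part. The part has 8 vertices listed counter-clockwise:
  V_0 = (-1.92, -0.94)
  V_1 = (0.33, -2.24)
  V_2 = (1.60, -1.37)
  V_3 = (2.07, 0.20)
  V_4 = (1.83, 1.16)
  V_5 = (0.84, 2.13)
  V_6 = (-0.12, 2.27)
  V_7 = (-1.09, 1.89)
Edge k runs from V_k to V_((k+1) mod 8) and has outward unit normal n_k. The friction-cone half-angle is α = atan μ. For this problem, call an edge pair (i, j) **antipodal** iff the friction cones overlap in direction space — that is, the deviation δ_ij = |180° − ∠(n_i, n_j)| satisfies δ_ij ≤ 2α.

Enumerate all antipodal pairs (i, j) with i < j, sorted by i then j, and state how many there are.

α = atan 0.15 = 8.53°;  2α = 17.06°
n_0 = (-0.5003, -0.8659)
n_1 = (+0.5651, -0.8250)
n_2 = (+0.9580, -0.2868)
n_3 = (+0.9701, +0.2425)
n_4 = (+0.6999, +0.7143)
n_5 = (+0.1443, +0.9895)
n_6 = (-0.3648, +0.9311)
n_7 = (-0.9596, +0.2814)
  (0,1): δ = 115.57°  ·
  (0,2): δ = 76.65°  ·
  (0,3): δ = 45.95°  ·
  (0,4): δ = 14.40°  ✓
  (0,5): δ = 21.72°  ·
  (0,6): δ = 51.41°  ·
  (0,7): δ = 103.67°  ·
  (1,2): δ = 141.08°  ·
  (1,3): δ = 110.38°  ·
  (1,4): δ = 78.83°  ·
  (1,5): δ = 42.71°  ·
  (1,6): δ = 13.02°  ✓
  (1,7): δ = 39.24°  ·
  (2,3): δ = 149.30°  ·
  (2,4): δ = 117.75°  ·
  (2,5): δ = 81.63°  ·
  (2,6): δ = 51.94°  ·
  (2,7): δ = 0.32°  ✓
  (3,4): δ = 148.45°  ·
  (3,5): δ = 112.33°  ·
  (3,6): δ = 82.64°  ·
  (3,7): δ = 30.38°  ·
  (4,5): δ = 143.88°  ·
  (4,6): δ = 114.19°  ·
  (4,7): δ = 61.93°  ·
  (5,6): δ = 150.31°  ·
  (5,7): δ = 98.05°  ·
  (6,7): δ = 127.74°  ·
antipodal pairs: 3

count = 3; pairs: (0,4), (1,6), (2,7)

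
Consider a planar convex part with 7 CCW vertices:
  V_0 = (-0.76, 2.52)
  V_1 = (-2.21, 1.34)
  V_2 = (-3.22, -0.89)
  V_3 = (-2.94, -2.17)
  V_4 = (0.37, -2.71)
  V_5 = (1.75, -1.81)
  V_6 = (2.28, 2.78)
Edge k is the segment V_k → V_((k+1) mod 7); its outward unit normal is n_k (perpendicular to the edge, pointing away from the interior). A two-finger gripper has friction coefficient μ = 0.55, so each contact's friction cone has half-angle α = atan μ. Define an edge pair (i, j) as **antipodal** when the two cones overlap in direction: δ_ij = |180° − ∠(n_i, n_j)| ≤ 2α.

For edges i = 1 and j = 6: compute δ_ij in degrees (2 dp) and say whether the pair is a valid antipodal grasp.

α = atan 0.55 = 28.81°;  2α = 57.62°
edge 1: e_1 = (-1.01, -2.23);  n_1 = (-0.9109, +0.4126)
edge 6: e_6 = (-3.04, -0.26);  n_6 = (-0.0852, +0.9964)
∠(n_1, n_6) = 60.75°
δ = |180° − 60.75°| = 119.25°
119.25° > 2α = 57.62°  →  invalid

δ = 119.25°, invalid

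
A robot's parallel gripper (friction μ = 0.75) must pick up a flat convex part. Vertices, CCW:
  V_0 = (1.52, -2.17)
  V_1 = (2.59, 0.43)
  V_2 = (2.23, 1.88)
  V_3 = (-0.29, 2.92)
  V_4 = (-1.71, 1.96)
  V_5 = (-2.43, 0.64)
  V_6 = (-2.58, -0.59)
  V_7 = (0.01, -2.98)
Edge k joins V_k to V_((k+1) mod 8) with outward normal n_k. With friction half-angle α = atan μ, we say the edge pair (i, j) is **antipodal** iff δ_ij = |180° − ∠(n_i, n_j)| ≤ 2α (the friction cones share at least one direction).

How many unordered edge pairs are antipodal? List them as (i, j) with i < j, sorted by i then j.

α = atan 0.75 = 36.87°;  2α = 73.74°
n_0 = (+0.9248, -0.3806)
n_1 = (+0.9705, +0.2410)
n_2 = (+0.3815, +0.9244)
n_3 = (-0.5601, +0.8284)
n_4 = (-0.8779, +0.4789)
n_5 = (-0.9926, +0.1211)
n_6 = (-0.6782, -0.7349)
n_7 = (+0.4727, -0.8812)
  (0,1): δ = 143.69°  ·
  (0,2): δ = 90.06°  ·
  (0,3): δ = 33.57°  ✓
  (0,4): δ = 6.24°  ✓
  (0,5): δ = 15.42°  ✓
  (0,6): δ = 69.67°  ✓
  (0,7): δ = 140.58°  ·
  (1,2): δ = 126.37°  ·
  (1,3): δ = 69.88°  ✓
  (1,4): δ = 42.55°  ✓
  (1,5): δ = 20.90°  ✓
  (1,6): δ = 33.36°  ✓
  (1,7): δ = 104.27°  ·
  (2,3): δ = 123.51°  ·
  (2,4): δ = 96.18°  ·
  (2,5): δ = 74.53°  ·
  (2,6): δ = 20.27°  ✓
  (2,7): δ = 50.64°  ✓
  (3,4): δ = 152.67°  ·
  (3,5): δ = 131.01°  ·
  (3,6): δ = 76.76°  ·
  (3,7): δ = 5.85°  ✓
  (4,5): δ = 158.34°  ·
  (4,6): δ = 104.09°  ·
  (4,7): δ = 33.18°  ✓
  (5,6): δ = 125.75°  ·
  (5,7): δ = 54.84°  ✓
  (6,7): δ = 109.09°  ·
antipodal pairs: 13

count = 13; pairs: (0,3), (0,4), (0,5), (0,6), (1,3), (1,4), (1,5), (1,6), (2,6), (2,7), (3,7), (4,7), (5,7)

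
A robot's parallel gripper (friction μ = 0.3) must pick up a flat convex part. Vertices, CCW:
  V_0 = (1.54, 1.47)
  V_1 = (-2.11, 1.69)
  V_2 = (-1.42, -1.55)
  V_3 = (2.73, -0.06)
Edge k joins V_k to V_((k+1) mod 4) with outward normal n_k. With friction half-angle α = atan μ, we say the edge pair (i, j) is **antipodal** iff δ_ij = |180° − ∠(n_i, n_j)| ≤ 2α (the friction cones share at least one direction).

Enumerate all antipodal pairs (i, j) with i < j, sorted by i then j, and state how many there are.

count = 2; pairs: (0,2), (1,3)

α = atan 0.3 = 16.70°;  2α = 33.40°
n_0 = (+0.0602, +0.9982)
n_1 = (-0.9781, -0.2083)
n_2 = (+0.3379, -0.9412)
n_3 = (+0.7894, +0.6139)
  (0,1): δ = 74.53°  ·
  (0,2): δ = 23.20°  ✓
  (0,3): δ = 131.32°  ·
  (1,2): δ = 82.27°  ·
  (1,3): δ = 25.85°  ✓
  (2,3): δ = 71.87°  ·
antipodal pairs: 2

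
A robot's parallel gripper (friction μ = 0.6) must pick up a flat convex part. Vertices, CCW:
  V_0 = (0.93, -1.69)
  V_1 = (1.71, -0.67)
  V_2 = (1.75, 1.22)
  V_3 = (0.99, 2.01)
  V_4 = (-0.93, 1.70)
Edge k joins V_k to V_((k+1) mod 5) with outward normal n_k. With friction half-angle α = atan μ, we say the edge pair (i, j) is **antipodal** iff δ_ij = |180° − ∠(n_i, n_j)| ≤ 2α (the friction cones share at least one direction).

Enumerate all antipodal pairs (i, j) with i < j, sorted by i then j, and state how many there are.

count = 3; pairs: (0,3), (1,4), (2,4)

α = atan 0.6 = 30.96°;  2α = 61.93°
n_0 = (+0.7944, -0.6075)
n_1 = (+0.9998, -0.0212)
n_2 = (+0.7207, +0.6933)
n_3 = (-0.1594, +0.9872)
n_4 = (-0.8767, -0.4810)
  (0,1): δ = 143.81°  ·
  (0,2): δ = 98.70°  ·
  (0,3): δ = 43.42°  ✓
  (0,4): δ = 66.16°  ·
  (1,2): δ = 134.90°  ·
  (1,3): δ = 79.62°  ·
  (1,4): δ = 29.96°  ✓
  (2,3): δ = 124.72°  ·
  (2,4): δ = 15.14°  ✓
  (3,4): δ = 70.42°  ·
antipodal pairs: 3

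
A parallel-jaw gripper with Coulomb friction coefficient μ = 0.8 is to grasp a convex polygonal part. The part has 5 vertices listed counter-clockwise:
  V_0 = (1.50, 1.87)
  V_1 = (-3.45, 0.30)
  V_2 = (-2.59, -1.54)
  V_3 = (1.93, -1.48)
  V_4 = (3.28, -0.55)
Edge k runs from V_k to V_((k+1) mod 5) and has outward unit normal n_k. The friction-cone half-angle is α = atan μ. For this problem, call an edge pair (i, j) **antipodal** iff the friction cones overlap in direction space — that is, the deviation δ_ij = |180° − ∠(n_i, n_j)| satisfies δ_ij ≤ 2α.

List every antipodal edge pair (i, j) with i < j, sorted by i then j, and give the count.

α = atan 0.8 = 38.66°;  2α = 77.32°
n_0 = (-0.3023, +0.9532)
n_1 = (-0.9059, -0.4234)
n_2 = (+0.0133, -0.9999)
n_3 = (+0.5673, -0.8235)
n_4 = (+0.8056, +0.5925)
  (0,1): δ = 82.55°  ·
  (0,2): δ = 16.84°  ✓
  (0,3): δ = 16.96°  ✓
  (0,4): δ = 108.74°  ·
  (1,2): δ = 114.29°  ·
  (1,3): δ = 80.49°  ·
  (1,4): δ = 11.28°  ✓
  (2,3): δ = 146.20°  ·
  (2,4): δ = 54.42°  ✓
  (3,4): δ = 88.23°  ·
antipodal pairs: 4

count = 4; pairs: (0,2), (0,3), (1,4), (2,4)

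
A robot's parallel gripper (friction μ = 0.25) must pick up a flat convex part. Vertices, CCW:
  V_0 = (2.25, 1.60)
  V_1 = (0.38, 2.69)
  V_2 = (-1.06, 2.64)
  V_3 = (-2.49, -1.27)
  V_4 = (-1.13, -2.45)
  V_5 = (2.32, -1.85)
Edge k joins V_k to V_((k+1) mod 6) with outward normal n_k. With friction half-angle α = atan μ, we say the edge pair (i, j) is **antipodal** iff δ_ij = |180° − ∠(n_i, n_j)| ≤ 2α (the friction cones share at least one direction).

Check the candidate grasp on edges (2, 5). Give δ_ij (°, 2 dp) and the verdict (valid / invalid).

α = atan 0.25 = 14.04°;  2α = 28.07°
edge 2: e_2 = (-1.43, -3.91);  n_2 = (-0.9392, +0.3435)
edge 5: e_5 = (-0.07, +3.45);  n_5 = (+0.9998, +0.0203)
∠(n_2, n_5) = 158.75°
δ = |180° − 158.75°| = 21.25°
21.25° ≤ 2α = 28.07°  →  valid

δ = 21.25°, valid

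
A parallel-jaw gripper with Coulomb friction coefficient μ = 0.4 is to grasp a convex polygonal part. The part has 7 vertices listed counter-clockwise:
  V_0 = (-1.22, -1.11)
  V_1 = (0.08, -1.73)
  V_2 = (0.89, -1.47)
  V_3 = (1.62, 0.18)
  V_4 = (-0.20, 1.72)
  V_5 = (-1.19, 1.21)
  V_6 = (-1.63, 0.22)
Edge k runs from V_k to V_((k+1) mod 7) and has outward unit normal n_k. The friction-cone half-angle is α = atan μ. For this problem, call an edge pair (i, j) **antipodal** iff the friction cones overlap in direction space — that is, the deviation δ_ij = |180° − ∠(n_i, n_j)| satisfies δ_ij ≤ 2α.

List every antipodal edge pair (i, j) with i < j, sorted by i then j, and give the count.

count = 6; pairs: (0,3), (1,4), (2,4), (2,5), (2,6), (3,6)

α = atan 0.4 = 21.80°;  2α = 43.60°
n_0 = (-0.4305, -0.9026)
n_1 = (+0.3056, -0.9522)
n_2 = (+0.9145, -0.4046)
n_3 = (+0.6459, +0.7634)
n_4 = (-0.4580, +0.8890)
n_5 = (-0.9138, +0.4061)
n_6 = (-0.9556, -0.2946)
  (0,1): δ = 136.71°  ·
  (0,2): δ = 88.37°  ·
  (0,3): δ = 14.74°  ✓
  (0,4): δ = 52.75°  ·
  (0,5): δ = 91.54°  ·
  (0,6): δ = 132.63°  ·
  (1,2): δ = 131.66°  ·
  (1,3): δ = 58.03°  ·
  (1,4): δ = 9.46°  ✓
  (1,5): δ = 48.24°  ·
  (1,6): δ = 89.34°  ·
  (2,3): δ = 106.37°  ·
  (2,4): δ = 38.88°  ✓
  (2,5): δ = 0.10°  ✓
  (2,6): δ = 41.00°  ✓
  (3,4): δ = 112.51°  ·
  (3,5): δ = 73.73°  ·
  (3,6): δ = 32.63°  ✓
  (4,5): δ = 141.22°  ·
  (4,6): δ = 100.12°  ·
  (5,6): δ = 138.90°  ·
antipodal pairs: 6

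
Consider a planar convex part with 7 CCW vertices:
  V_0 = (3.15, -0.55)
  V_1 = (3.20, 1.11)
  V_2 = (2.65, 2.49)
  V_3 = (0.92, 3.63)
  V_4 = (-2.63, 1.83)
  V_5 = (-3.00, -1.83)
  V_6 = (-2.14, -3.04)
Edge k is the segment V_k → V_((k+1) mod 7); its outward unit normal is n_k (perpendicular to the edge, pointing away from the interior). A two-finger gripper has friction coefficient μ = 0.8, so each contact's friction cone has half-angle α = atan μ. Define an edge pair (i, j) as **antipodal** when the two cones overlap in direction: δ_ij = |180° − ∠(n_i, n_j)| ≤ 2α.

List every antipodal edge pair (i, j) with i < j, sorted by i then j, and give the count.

count = 10; pairs: (0,3), (0,4), (0,5), (1,4), (1,5), (2,4), (2,5), (2,6), (3,6), (4,6)

α = atan 0.8 = 38.66°;  2α = 77.32°
n_0 = (+0.9995, -0.0301)
n_1 = (+0.9289, +0.3702)
n_2 = (+0.5502, +0.8350)
n_3 = (-0.4522, +0.8919)
n_4 = (-0.9949, +0.1006)
n_5 = (-0.8151, -0.5793)
n_6 = (+0.4259, -0.9048)
  (0,1): δ = 156.54°  ·
  (0,2): δ = 121.66°  ·
  (0,3): δ = 61.39°  ✓
  (0,4): δ = 4.05°  ✓
  (0,5): δ = 37.13°  ✓
  (0,6): δ = 116.93°  ·
  (1,2): δ = 145.11°  ·
  (1,3): δ = 84.84°  ·
  (1,4): δ = 27.50°  ✓
  (1,5): δ = 13.67°  ✓
  (1,6): δ = 93.48°  ·
  (2,3): δ = 119.73°  ·
  (2,4): δ = 62.39°  ✓
  (2,5): δ = 21.21°  ✓
  (2,6): δ = 58.59°  ✓
  (3,4): δ = 122.66°  ·
  (3,5): δ = 81.48°  ·
  (3,6): δ = 1.68°  ✓
  (4,5): δ = 138.82°  ·
  (4,6): δ = 59.02°  ✓
  (5,6): δ = 100.20°  ·
antipodal pairs: 10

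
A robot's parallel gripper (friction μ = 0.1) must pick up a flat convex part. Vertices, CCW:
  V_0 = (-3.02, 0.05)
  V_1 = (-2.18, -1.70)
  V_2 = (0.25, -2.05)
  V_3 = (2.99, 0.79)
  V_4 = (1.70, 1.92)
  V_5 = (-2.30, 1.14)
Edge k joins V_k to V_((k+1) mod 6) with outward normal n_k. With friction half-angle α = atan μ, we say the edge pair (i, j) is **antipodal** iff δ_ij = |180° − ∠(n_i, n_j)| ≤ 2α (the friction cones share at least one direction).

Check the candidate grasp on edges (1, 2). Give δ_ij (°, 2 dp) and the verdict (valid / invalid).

α = atan 0.1 = 5.71°;  2α = 11.42°
edge 1: e_1 = (+2.43, -0.35);  n_1 = (-0.1426, -0.9898)
edge 2: e_2 = (+2.74, +2.84);  n_2 = (+0.7197, -0.6943)
∠(n_1, n_2) = 54.22°
δ = |180° − 54.22°| = 125.78°
125.78° > 2α = 11.42°  →  invalid

δ = 125.78°, invalid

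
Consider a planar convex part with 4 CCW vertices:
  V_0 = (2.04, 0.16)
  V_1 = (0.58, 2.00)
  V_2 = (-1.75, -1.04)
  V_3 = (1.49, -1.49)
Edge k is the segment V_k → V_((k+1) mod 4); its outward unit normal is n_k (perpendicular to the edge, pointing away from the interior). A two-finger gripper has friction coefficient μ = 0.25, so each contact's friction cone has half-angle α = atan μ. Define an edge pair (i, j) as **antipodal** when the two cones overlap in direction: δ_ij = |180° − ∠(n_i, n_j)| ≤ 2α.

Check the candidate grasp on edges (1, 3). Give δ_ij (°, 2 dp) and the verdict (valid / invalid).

α = atan 0.25 = 14.04°;  2α = 28.07°
edge 1: e_1 = (-2.33, -3.04);  n_1 = (-0.7937, +0.6083)
edge 3: e_3 = (+0.55, +1.65);  n_3 = (+0.9487, -0.3162)
∠(n_1, n_3) = 160.97°
δ = |180° − 160.97°| = 19.03°
19.03° ≤ 2α = 28.07°  →  valid

δ = 19.03°, valid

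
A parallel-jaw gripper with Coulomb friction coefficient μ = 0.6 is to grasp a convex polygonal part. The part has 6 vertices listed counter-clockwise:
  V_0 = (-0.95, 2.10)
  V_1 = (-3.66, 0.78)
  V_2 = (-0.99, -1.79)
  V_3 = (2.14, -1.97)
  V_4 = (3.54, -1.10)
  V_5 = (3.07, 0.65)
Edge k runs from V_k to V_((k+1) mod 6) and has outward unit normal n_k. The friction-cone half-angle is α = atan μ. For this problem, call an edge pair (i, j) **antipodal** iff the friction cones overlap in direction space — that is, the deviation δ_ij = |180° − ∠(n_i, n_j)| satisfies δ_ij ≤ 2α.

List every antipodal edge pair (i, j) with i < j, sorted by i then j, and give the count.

count = 6; pairs: (0,2), (0,3), (1,4), (1,5), (2,5), (3,5)

α = atan 0.6 = 30.96°;  2α = 61.93°
n_0 = (-0.4379, +0.8990)
n_1 = (-0.6935, -0.7205)
n_2 = (-0.0574, -0.9984)
n_3 = (+0.5278, -0.8494)
n_4 = (+0.9658, +0.2594)
n_5 = (+0.3393, +0.9407)
  (0,1): δ = 69.88°  ·
  (0,2): δ = 29.26°  ✓
  (0,3): δ = 5.89°  ✓
  (0,4): δ = 79.06°  ·
  (0,5): δ = 134.20°  ·
  (1,2): δ = 139.38°  ·
  (1,3): δ = 104.24°  ·
  (1,4): δ = 31.06°  ✓
  (1,5): δ = 24.07°  ✓
  (2,3): δ = 144.85°  ·
  (2,4): δ = 71.68°  ·
  (2,5): δ = 16.54°  ✓
  (3,4): δ = 106.82°  ·
  (3,5): δ = 51.69°  ✓
  (4,5): δ = 124.87°  ·
antipodal pairs: 6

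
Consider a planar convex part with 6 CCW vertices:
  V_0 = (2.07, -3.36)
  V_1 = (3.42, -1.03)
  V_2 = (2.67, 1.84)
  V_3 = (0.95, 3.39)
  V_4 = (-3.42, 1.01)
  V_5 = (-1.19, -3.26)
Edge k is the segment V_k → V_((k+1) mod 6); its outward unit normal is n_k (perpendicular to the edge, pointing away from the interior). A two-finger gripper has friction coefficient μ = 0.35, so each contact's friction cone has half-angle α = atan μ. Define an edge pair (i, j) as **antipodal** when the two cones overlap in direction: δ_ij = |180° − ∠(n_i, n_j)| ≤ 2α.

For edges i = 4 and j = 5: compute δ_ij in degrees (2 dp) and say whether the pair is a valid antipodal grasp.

δ = 119.33°, invalid

α = atan 0.35 = 19.29°;  2α = 38.58°
edge 4: e_4 = (+2.23, -4.27);  n_4 = (-0.8864, -0.4629)
edge 5: e_5 = (+3.26, -0.10);  n_5 = (-0.0307, -0.9995)
∠(n_4, n_5) = 60.67°
δ = |180° − 60.67°| = 119.33°
119.33° > 2α = 38.58°  →  invalid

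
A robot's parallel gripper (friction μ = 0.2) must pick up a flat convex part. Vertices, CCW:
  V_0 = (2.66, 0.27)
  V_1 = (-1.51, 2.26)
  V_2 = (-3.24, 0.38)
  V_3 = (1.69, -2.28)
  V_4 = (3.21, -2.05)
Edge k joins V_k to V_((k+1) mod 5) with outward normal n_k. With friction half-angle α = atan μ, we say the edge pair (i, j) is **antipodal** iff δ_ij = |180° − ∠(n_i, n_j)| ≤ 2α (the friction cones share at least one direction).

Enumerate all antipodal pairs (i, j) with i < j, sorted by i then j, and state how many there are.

count = 1; pairs: (0,2)

α = atan 0.2 = 11.31°;  2α = 22.62°
n_0 = (+0.4307, +0.9025)
n_1 = (-0.7359, +0.6771)
n_2 = (-0.4748, -0.8801)
n_3 = (+0.1496, -0.9887)
n_4 = (+0.9730, +0.2307)
  (0,1): δ = 107.11°  ·
  (0,2): δ = 2.84°  ✓
  (0,3): δ = 34.12°  ·
  (0,4): δ = 128.85°  ·
  (1,2): δ = 75.73°  ·
  (1,3): δ = 38.77°  ·
  (1,4): δ = 55.96°  ·
  (2,3): δ = 143.05°  ·
  (2,4): δ = 48.31°  ·
  (3,4): δ = 85.27°  ·
antipodal pairs: 1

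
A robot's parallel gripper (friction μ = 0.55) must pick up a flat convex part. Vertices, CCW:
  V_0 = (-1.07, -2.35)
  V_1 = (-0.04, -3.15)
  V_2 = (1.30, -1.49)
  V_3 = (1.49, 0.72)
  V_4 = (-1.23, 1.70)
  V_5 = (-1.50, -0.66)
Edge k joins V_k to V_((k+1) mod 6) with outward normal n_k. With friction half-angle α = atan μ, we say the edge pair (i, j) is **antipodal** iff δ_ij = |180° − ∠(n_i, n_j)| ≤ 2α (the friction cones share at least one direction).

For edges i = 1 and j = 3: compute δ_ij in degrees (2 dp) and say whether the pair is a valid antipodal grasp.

α = atan 0.55 = 28.81°;  2α = 57.62°
edge 1: e_1 = (+1.34, +1.66);  n_1 = (+0.7781, -0.6281)
edge 3: e_3 = (-2.72, +0.98);  n_3 = (+0.3390, +0.9408)
∠(n_1, n_3) = 109.10°
δ = |180° − 109.10°| = 70.90°
70.90° > 2α = 57.62°  →  invalid

δ = 70.90°, invalid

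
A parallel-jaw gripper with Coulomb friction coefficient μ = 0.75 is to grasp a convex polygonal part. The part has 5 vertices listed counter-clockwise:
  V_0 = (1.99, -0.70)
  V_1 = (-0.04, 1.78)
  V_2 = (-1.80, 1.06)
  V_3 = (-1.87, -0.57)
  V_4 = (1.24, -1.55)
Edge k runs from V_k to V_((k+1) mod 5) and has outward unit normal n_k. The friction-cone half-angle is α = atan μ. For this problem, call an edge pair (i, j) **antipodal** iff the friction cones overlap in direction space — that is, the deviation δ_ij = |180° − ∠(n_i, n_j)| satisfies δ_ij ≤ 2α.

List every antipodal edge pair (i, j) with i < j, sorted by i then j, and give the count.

count = 5; pairs: (0,2), (0,3), (1,3), (1,4), (2,4)

α = atan 0.75 = 36.87°;  2α = 73.74°
n_0 = (+0.7738, +0.6334)
n_1 = (-0.3786, +0.9255)
n_2 = (-0.9991, +0.0429)
n_3 = (-0.3005, -0.9538)
n_4 = (+0.7498, -0.6616)
  (0,1): δ = 107.05°  ·
  (0,2): δ = 41.76°  ✓
  (0,3): δ = 33.21°  ✓
  (0,4): δ = 99.27°  ·
  (1,2): δ = 114.71°  ·
  (1,3): δ = 39.74°  ✓
  (1,4): δ = 26.33°  ✓
  (2,3): δ = 105.03°  ·
  (2,4): δ = 38.96°  ✓
  (3,4): δ = 113.93°  ·
antipodal pairs: 5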